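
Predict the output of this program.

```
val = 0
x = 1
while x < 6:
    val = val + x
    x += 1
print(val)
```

x=1: val = 0+1 = 1
x=2: val = 1+2 = 3
x=3: val = 3+3 = 6
x=4: val = 6+4 = 10
x=5: val = 10+5 = 15

15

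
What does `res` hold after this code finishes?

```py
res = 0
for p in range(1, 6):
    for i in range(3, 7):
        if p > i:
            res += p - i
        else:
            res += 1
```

21

p=1,i=3: not 1>3, res = 0+1 = 1
p=1,i=4: not 1>4, res = 1+1 = 2
p=1,i=5: not 1>5, res = 2+1 = 3
p=1,i=6: not 1>6, res = 3+1 = 4
p=2,i=3: not 2>3, res = 4+1 = 5
p=2,i=4: not 2>4, res = 5+1 = 6
p=2,i=5: not 2>5, res = 6+1 = 7
p=2,i=6: not 2>6, res = 7+1 = 8
p=3,i=3: not 3>3, res = 8+1 = 9
p=3,i=4: not 3>4, res = 9+1 = 10
p=3,i=5: not 3>5, res = 10+1 = 11
p=3,i=6: not 3>6, res = 11+1 = 12
p=4,i=3: 4>3, res = 12+1 = 13
p=4,i=4: not 4>4, res = 13+1 = 14
p=4,i=5: not 4>5, res = 14+1 = 15
p=4,i=6: not 4>6, res = 15+1 = 16
p=5,i=3: 5>3, res = 16+2 = 18
p=5,i=4: 5>4, res = 18+1 = 19
p=5,i=5: not 5>5, res = 19+1 = 20
p=5,i=6: not 5>6, res = 20+1 = 21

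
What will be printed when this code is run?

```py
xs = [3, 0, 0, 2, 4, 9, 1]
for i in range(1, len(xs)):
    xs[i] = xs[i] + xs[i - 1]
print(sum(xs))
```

i=1: xs[1] = 0+3 = 3 → [3, 3, 0, 2, 4, 9, 1]
i=2: xs[2] = 0+3 = 3 → [3, 3, 3, 2, 4, 9, 1]
i=3: xs[3] = 2+3 = 5 → [3, 3, 3, 5, 4, 9, 1]
i=4: xs[4] = 4+5 = 9 → [3, 3, 3, 5, 9, 9, 1]
i=5: xs[5] = 9+9 = 18 → [3, 3, 3, 5, 9, 18, 1]
i=6: xs[6] = 1+18 = 19 → [3, 3, 3, 5, 9, 18, 19]
sum = 60

60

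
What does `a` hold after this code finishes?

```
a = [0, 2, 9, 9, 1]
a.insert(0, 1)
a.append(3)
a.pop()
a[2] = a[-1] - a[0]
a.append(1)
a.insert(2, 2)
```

[1, 0, 2, 0, 9, 9, 1, 1]

insert 1 at 0 → [1, 0, 2, 9, 9, 1]
append 3 → [1, 0, 2, 9, 9, 1, 3]
pop() removes 3 → [1, 0, 2, 9, 9, 1]
a[2] = a[-1]-a[0] = 1-1 = 0 → [1, 0, 0, 9, 9, 1]
append 1 → [1, 0, 0, 9, 9, 1, 1]
insert 2 at 2 → [1, 0, 2, 0, 9, 9, 1, 1]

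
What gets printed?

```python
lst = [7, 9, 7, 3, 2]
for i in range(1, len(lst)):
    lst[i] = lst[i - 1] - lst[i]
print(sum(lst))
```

-30

i=1: lst[1] = 7-9 = -2 → [7, -2, 7, 3, 2]
i=2: lst[2] = (-2)-7 = -9 → [7, -2, -9, 3, 2]
i=3: lst[3] = (-9)-3 = -12 → [7, -2, -9, -12, 2]
i=4: lst[4] = (-12)-2 = -14 → [7, -2, -9, -12, -14]
sum = -30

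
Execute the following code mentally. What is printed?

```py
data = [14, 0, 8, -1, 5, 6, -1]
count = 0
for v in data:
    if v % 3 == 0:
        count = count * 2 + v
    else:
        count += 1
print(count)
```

v=14: not %3==0, count = 0+1 = 1
v=0: %3==0, count = 1*2+0 = 2
v=8: not %3==0, count = 2+1 = 3
v=-1: not %3==0, count = 3+1 = 4
v=5: not %3==0, count = 4+1 = 5
v=6: %3==0, count = 5*2+6 = 16
v=-1: not %3==0, count = 16+1 = 17

17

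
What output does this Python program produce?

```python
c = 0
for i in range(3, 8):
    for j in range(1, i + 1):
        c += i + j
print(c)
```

i=3,j=1: c = 0+4 = 4
i=3,j=2: c = 4+5 = 9
i=3,j=3: c = 9+6 = 15
i=4,j=1: c = 15+5 = 20
i=4,j=2: c = 20+6 = 26
i=4,j=3: c = 26+7 = 33
i=4,j=4: c = 33+8 = 41
i=5,j=1: c = 41+6 = 47
i=5,j=2: c = 47+7 = 54
i=5,j=3: c = 54+8 = 62
i=5,j=4: c = 62+9 = 71
i=5,j=5: c = 71+10 = 81
i=6,j=1: c = 81+7 = 88
i=6,j=2: c = 88+8 = 96
i=6,j=3: c = 96+9 = 105
i=6,j=4: c = 105+10 = 115
i=6,j=5: c = 115+11 = 126
i=6,j=6: c = 126+12 = 138
i=7,j=1: c = 138+8 = 146
i=7,j=2: c = 146+9 = 155
i=7,j=3: c = 155+10 = 165
i=7,j=4: c = 165+11 = 176
i=7,j=5: c = 176+12 = 188
i=7,j=6: c = 188+13 = 201
i=7,j=7: c = 201+14 = 215

215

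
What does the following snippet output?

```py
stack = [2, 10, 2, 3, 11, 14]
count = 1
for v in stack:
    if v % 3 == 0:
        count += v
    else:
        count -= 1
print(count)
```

v=2: not %3==0, count = 1-1 = 0
v=10: not %3==0, count = 0-1 = -1
v=2: not %3==0, count = (-1)-1 = -2
v=3: %3==0, count = (-2)+3 = 1
v=11: not %3==0, count = 1-1 = 0
v=14: not %3==0, count = 0-1 = -1

-1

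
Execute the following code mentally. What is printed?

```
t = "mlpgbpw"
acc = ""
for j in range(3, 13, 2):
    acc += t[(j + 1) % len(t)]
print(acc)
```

bwlgp

j=3: add t[4]='b' → 'b'
j=5: add t[6]='w' → 'bw'
j=7: add t[1]='l' → 'bwl'
j=9: add t[3]='g' → 'bwlg'
j=11: add t[5]='p' → 'bwlgp'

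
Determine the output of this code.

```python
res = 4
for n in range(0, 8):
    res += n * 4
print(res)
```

116

n=0: res = 4+0*4 = 4
n=1: res = 4+1*4 = 8
n=2: res = 8+2*4 = 16
n=3: res = 16+3*4 = 28
n=4: res = 28+4*4 = 44
n=5: res = 44+5*4 = 64
n=6: res = 64+6*4 = 88
n=7: res = 88+7*4 = 116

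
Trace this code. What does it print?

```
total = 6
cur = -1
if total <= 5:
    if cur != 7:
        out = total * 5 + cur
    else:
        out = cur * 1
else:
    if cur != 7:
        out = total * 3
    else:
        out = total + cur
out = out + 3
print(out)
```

total=6, cur=-1
total <= 5 is False; cur != 7 is True
→ out = total * 3 = 18
out = 18+3 = 21

21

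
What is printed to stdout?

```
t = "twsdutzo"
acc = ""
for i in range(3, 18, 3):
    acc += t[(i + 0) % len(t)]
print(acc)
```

i=3: add t[3]='d' → 'd'
i=6: add t[6]='z' → 'dz'
i=9: add t[1]='w' → 'dzw'
i=12: add t[4]='u' → 'dzwu'
i=15: add t[7]='o' → 'dzwuo'

dzwuo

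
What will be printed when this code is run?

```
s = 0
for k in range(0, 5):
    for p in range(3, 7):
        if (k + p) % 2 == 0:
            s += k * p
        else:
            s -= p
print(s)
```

k=0,p=3: odd sum, s = 0-3 = -3
k=0,p=4: even sum, s = (-3)+0 = -3
k=0,p=5: odd sum, s = (-3)-5 = -8
k=0,p=6: even sum, s = (-8)+0 = -8
k=1,p=3: even sum, s = (-8)+3 = -5
k=1,p=4: odd sum, s = (-5)-4 = -9
k=1,p=5: even sum, s = (-9)+5 = -4
k=1,p=6: odd sum, s = (-4)-6 = -10
k=2,p=3: odd sum, s = (-10)-3 = -13
k=2,p=4: even sum, s = (-13)+8 = -5
k=2,p=5: odd sum, s = (-5)-5 = -10
k=2,p=6: even sum, s = (-10)+12 = 2
k=3,p=3: even sum, s = 2+9 = 11
k=3,p=4: odd sum, s = 11-4 = 7
k=3,p=5: even sum, s = 7+15 = 22
k=3,p=6: odd sum, s = 22-6 = 16
k=4,p=3: odd sum, s = 16-3 = 13
k=4,p=4: even sum, s = 13+16 = 29
k=4,p=5: odd sum, s = 29-5 = 24
k=4,p=6: even sum, s = 24+24 = 48

48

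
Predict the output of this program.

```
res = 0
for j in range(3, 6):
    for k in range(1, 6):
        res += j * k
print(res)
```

j=3,k=1: res = 0+3 = 3
j=3,k=2: res = 3+6 = 9
j=3,k=3: res = 9+9 = 18
j=3,k=4: res = 18+12 = 30
j=3,k=5: res = 30+15 = 45
j=4,k=1: res = 45+4 = 49
j=4,k=2: res = 49+8 = 57
j=4,k=3: res = 57+12 = 69
j=4,k=4: res = 69+16 = 85
j=4,k=5: res = 85+20 = 105
j=5,k=1: res = 105+5 = 110
j=5,k=2: res = 110+10 = 120
j=5,k=3: res = 120+15 = 135
j=5,k=4: res = 135+20 = 155
j=5,k=5: res = 155+25 = 180

180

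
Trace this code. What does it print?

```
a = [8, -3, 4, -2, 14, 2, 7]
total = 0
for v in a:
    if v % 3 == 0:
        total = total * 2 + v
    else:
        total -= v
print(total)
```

v=8: not %3==0, total = 0-8 = -8
v=-3: %3==0, total = (-8)*2+(-3) = -19
v=4: not %3==0, total = (-19)-4 = -23
v=-2: not %3==0, total = (-23)-(-2) = -21
v=14: not %3==0, total = (-21)-14 = -35
v=2: not %3==0, total = (-35)-2 = -37
v=7: not %3==0, total = (-37)-7 = -44

-44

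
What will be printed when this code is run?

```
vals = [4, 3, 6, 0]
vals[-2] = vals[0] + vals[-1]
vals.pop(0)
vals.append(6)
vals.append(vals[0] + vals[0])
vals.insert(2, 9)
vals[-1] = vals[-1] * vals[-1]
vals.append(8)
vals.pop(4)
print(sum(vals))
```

vals[-2] = vals[0]+vals[-1] = 4+0 = 4 → [4, 3, 4, 0]
pop(0) removes 4 → [3, 4, 0]
append 6 → [3, 4, 0, 6]
append vals[0]+vals[0] = 3+3 = 6 → [3, 4, 0, 6, 6]
insert 9 at 2 → [3, 4, 9, 0, 6, 6]
vals[-1] = vals[-1]*vals[-1] = 6*6 = 36 → [3, 4, 9, 0, 6, 36]
append 8 → [3, 4, 9, 0, 6, 36, 8]
pop(4) removes 6 → [3, 4, 9, 0, 36, 8]
sum = 60

60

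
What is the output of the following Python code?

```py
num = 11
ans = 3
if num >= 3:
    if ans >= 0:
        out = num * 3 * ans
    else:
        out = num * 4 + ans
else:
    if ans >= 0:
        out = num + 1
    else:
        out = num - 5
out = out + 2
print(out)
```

101

num=11, ans=3
num >= 3 is True; ans >= 0 is True
→ out = num * 3 * ans = 99
out = 99+2 = 101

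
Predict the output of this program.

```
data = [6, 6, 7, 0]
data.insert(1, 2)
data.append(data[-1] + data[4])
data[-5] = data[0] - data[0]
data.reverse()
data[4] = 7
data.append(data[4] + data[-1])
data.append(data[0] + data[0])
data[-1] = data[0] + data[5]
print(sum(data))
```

insert 2 at 1 → [6, 2, 6, 7, 0]
append data[-1]+data[4] = 0+0 = 0 → [6, 2, 6, 7, 0, 0]
data[-5] = data[0]-data[0] = 6-6 = 0 → [6, 0, 6, 7, 0, 0]
reverse → [0, 0, 7, 6, 0, 6]
data[4] = 7 → [0, 0, 7, 6, 7, 6]
append data[4]+data[-1] = 7+6 = 13 → [0, 0, 7, 6, 7, 6, 13]
append data[0]+data[0] = 0+0 = 0 → [0, 0, 7, 6, 7, 6, 13, 0]
data[-1] = data[0]+data[5] = 0+6 = 6 → [0, 0, 7, 6, 7, 6, 13, 6]
sum = 45

45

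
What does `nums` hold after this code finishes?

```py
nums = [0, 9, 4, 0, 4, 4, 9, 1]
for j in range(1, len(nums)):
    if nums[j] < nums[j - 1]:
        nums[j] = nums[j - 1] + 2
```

j=1: 9>=0, unchanged → [0, 9, 4, 0, 4, 4, 9, 1]
j=2: 4<9, nums[2] = 9+2 = 11 → [0, 9, 11, 0, 4, 4, 9, 1]
j=3: 0<11, nums[3] = 11+2 = 13 → [0, 9, 11, 13, 4, 4, 9, 1]
j=4: 4<13, nums[4] = 13+2 = 15 → [0, 9, 11, 13, 15, 4, 9, 1]
j=5: 4<15, nums[5] = 15+2 = 17 → [0, 9, 11, 13, 15, 17, 9, 1]
j=6: 9<17, nums[6] = 17+2 = 19 → [0, 9, 11, 13, 15, 17, 19, 1]
j=7: 1<19, nums[7] = 19+2 = 21 → [0, 9, 11, 13, 15, 17, 19, 21]

[0, 9, 11, 13, 15, 17, 19, 21]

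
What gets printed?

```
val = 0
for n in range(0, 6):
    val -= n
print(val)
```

n=0: val = 0-0 = 0
n=1: val = 0-1 = -1
n=2: val = (-1)-2 = -3
n=3: val = (-3)-3 = -6
n=4: val = (-6)-4 = -10
n=5: val = (-10)-5 = -15

-15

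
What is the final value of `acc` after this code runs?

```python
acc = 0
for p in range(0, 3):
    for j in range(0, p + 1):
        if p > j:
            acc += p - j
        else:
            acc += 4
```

p=0,j=0: not 0>0, acc = 0+4 = 4
p=1,j=0: 1>0, acc = 4+1 = 5
p=1,j=1: not 1>1, acc = 5+4 = 9
p=2,j=0: 2>0, acc = 9+2 = 11
p=2,j=1: 2>1, acc = 11+1 = 12
p=2,j=2: not 2>2, acc = 12+4 = 16

16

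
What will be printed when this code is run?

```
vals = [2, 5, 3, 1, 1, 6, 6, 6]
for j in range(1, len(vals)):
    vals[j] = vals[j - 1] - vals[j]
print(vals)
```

j=1: vals[1] = 2-5 = -3 → [2, -3, 3, 1, 1, 6, 6, 6]
j=2: vals[2] = (-3)-3 = -6 → [2, -3, -6, 1, 1, 6, 6, 6]
j=3: vals[3] = (-6)-1 = -7 → [2, -3, -6, -7, 1, 6, 6, 6]
j=4: vals[4] = (-7)-1 = -8 → [2, -3, -6, -7, -8, 6, 6, 6]
j=5: vals[5] = (-8)-6 = -14 → [2, -3, -6, -7, -8, -14, 6, 6]
j=6: vals[6] = (-14)-6 = -20 → [2, -3, -6, -7, -8, -14, -20, 6]
j=7: vals[7] = (-20)-6 = -26 → [2, -3, -6, -7, -8, -14, -20, -26]

[2, -3, -6, -7, -8, -14, -20, -26]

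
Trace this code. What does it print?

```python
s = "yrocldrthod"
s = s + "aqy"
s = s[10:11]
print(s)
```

+ 'aqy' → 'yrocldrthodaqy'
slice [10:11] → 'd'

d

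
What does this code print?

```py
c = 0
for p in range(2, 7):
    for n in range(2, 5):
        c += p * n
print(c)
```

p=2,n=2: c = 0+4 = 4
p=2,n=3: c = 4+6 = 10
p=2,n=4: c = 10+8 = 18
p=3,n=2: c = 18+6 = 24
p=3,n=3: c = 24+9 = 33
p=3,n=4: c = 33+12 = 45
p=4,n=2: c = 45+8 = 53
p=4,n=3: c = 53+12 = 65
p=4,n=4: c = 65+16 = 81
p=5,n=2: c = 81+10 = 91
p=5,n=3: c = 91+15 = 106
p=5,n=4: c = 106+20 = 126
p=6,n=2: c = 126+12 = 138
p=6,n=3: c = 138+18 = 156
p=6,n=4: c = 156+24 = 180

180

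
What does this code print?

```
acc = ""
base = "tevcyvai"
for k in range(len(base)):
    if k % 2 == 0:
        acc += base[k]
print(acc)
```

k=0: add 't' → 't'
k=1: skip
k=2: add 'v' → 'tv'
k=3: skip
k=4: add 'y' → 'tvy'
k=5: skip
k=6: add 'a' → 'tvya'
k=7: skip

tvya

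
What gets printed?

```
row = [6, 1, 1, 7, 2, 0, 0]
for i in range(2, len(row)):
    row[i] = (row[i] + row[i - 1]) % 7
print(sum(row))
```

i=2: row[2] = (1+1)%7 = 2 → [6, 1, 2, 7, 2, 0, 0]
i=3: row[3] = (7+2)%7 = 2 → [6, 1, 2, 2, 2, 0, 0]
i=4: row[4] = (2+2)%7 = 4 → [6, 1, 2, 2, 4, 0, 0]
i=5: row[5] = (0+4)%7 = 4 → [6, 1, 2, 2, 4, 4, 0]
i=6: row[6] = (0+4)%7 = 4 → [6, 1, 2, 2, 4, 4, 4]
sum = 23

23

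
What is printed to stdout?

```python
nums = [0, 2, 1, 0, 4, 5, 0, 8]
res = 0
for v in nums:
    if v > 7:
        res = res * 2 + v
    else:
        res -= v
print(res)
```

v=0: not >7, res = 0-0 = 0
v=2: not >7, res = 0-2 = -2
v=1: not >7, res = (-2)-1 = -3
v=0: not >7, res = (-3)-0 = -3
v=4: not >7, res = (-3)-4 = -7
v=5: not >7, res = (-7)-5 = -12
v=0: not >7, res = (-12)-0 = -12
v=8: >7, res = (-12)*2+8 = -16

-16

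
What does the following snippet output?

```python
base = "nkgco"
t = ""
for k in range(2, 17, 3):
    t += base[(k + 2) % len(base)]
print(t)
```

k=2: add base[4]='o' → 'o'
k=5: add base[2]='g' → 'og'
k=8: add base[0]='n' → 'ogn'
k=11: add base[3]='c' → 'ognc'
k=14: add base[1]='k' → 'ognck'

ognck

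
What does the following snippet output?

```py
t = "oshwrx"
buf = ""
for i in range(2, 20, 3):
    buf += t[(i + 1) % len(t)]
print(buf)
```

wowowo

i=2: add t[3]='w' → 'w'
i=5: add t[0]='o' → 'wo'
i=8: add t[3]='w' → 'wow'
i=11: add t[0]='o' → 'wowo'
i=14: add t[3]='w' → 'wowow'
i=17: add t[0]='o' → 'wowowo'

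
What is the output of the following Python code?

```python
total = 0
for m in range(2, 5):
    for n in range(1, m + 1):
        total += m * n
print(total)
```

m=2,n=1: total = 0+2 = 2
m=2,n=2: total = 2+4 = 6
m=3,n=1: total = 6+3 = 9
m=3,n=2: total = 9+6 = 15
m=3,n=3: total = 15+9 = 24
m=4,n=1: total = 24+4 = 28
m=4,n=2: total = 28+8 = 36
m=4,n=3: total = 36+12 = 48
m=4,n=4: total = 48+16 = 64

64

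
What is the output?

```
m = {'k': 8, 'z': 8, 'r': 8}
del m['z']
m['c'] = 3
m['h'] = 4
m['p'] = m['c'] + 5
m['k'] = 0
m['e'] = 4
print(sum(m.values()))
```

del 'z' → {'k': 8, 'r': 8}
m['c'] = 3 → {'k': 8, 'r': 8, 'c': 3}
m['h'] = 4 → {'k': 8, 'r': 8, 'c': 3, 'h': 4}
m['p'] = m['c']+5 = 8 → {'k': 8, 'r': 8, 'c': 3, 'h': 4, 'p': 8}
m['k'] = 0 → {'k': 0, 'r': 8, 'c': 3, 'h': 4, 'p': 8}
m['e'] = 4 → {'k': 0, 'r': 8, 'c': 3, 'h': 4, 'p': 8, 'e': 4}
sum of values = 27

27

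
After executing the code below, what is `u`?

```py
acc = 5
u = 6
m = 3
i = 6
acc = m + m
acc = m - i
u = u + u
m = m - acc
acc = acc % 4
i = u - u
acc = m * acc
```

acc = 3+3 = 6
acc = 3-6 = -3
u = 6+6 = 12
m = 3-(-3) = 6
acc = (-3)%4 = 1
i = 12-12 = 0
acc = 6*1 = 6

12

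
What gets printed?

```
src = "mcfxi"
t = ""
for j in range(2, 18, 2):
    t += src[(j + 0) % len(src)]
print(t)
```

ficxmfic

j=2: add src[2]='f' → 'f'
j=4: add src[4]='i' → 'fi'
j=6: add src[1]='c' → 'fic'
j=8: add src[3]='x' → 'ficx'
j=10: add src[0]='m' → 'ficxm'
j=12: add src[2]='f' → 'ficxmf'
j=14: add src[4]='i' → 'ficxmfi'
j=16: add src[1]='c' → 'ficxmfic'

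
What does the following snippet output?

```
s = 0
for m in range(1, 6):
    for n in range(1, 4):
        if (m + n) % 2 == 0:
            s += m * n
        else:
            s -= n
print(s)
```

34

m=1,n=1: even sum, s = 0+1 = 1
m=1,n=2: odd sum, s = 1-2 = -1
m=1,n=3: even sum, s = (-1)+3 = 2
m=2,n=1: odd sum, s = 2-1 = 1
m=2,n=2: even sum, s = 1+4 = 5
m=2,n=3: odd sum, s = 5-3 = 2
m=3,n=1: even sum, s = 2+3 = 5
m=3,n=2: odd sum, s = 5-2 = 3
m=3,n=3: even sum, s = 3+9 = 12
m=4,n=1: odd sum, s = 12-1 = 11
m=4,n=2: even sum, s = 11+8 = 19
m=4,n=3: odd sum, s = 19-3 = 16
m=5,n=1: even sum, s = 16+5 = 21
m=5,n=2: odd sum, s = 21-2 = 19
m=5,n=3: even sum, s = 19+15 = 34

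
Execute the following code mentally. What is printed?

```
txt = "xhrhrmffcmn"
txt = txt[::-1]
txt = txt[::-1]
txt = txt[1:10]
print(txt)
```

reverse → 'nmcffmrhrhx'
reverse → 'xhrhrmffcmn'
slice [1:10] → 'hrhrmffcm'

hrhrmffcm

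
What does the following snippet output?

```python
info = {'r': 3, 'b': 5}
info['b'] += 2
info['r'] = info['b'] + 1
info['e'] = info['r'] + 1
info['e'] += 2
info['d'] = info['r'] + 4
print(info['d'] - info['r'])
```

info['b'] = 5+2 = 7 → {'r': 3, 'b': 7}
info['r'] = info['b']+1 = 8 → {'r': 8, 'b': 7}
info['e'] = info['r']+1 = 9 → {'r': 8, 'b': 7, 'e': 9}
info['e'] = 9+2 = 11 → {'r': 8, 'b': 7, 'e': 11}
info['d'] = info['r']+4 = 12 → {'r': 8, 'b': 7, 'e': 11, 'd': 12}
info['d']-info['r'] = 12-8 = 4

4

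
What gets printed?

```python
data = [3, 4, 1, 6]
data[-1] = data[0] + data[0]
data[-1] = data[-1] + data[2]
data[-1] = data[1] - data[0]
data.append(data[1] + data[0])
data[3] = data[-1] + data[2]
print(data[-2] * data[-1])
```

data[-1] = data[0]+data[0] = 3+3 = 6 → [3, 4, 1, 6]
data[-1] = data[-1]+data[2] = 6+1 = 7 → [3, 4, 1, 7]
data[-1] = data[1]-data[0] = 4-3 = 1 → [3, 4, 1, 1]
append data[1]+data[0] = 4+3 = 7 → [3, 4, 1, 1, 7]
data[3] = data[-1]+data[2] = 7+1 = 8 → [3, 4, 1, 8, 7]
data[-2]*data[-1] = 8*7 = 56

56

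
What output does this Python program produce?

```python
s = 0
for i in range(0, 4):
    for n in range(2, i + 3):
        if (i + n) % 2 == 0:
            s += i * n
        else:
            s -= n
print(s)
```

28

i=0,n=2: even sum, s = 0+0 = 0
i=1,n=2: odd sum, s = 0-2 = -2
i=1,n=3: even sum, s = (-2)+3 = 1
i=2,n=2: even sum, s = 1+4 = 5
i=2,n=3: odd sum, s = 5-3 = 2
i=2,n=4: even sum, s = 2+8 = 10
i=3,n=2: odd sum, s = 10-2 = 8
i=3,n=3: even sum, s = 8+9 = 17
i=3,n=4: odd sum, s = 17-4 = 13
i=3,n=5: even sum, s = 13+15 = 28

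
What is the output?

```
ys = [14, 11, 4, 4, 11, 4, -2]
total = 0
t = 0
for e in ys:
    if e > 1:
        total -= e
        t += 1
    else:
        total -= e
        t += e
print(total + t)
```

-42

e=14: >1, total = 0-14 = -14; t=1
e=11: >1, total = (-14)-11 = -25; t=2
e=4: >1, total = (-25)-4 = -29; t=3
e=4: >1, total = (-29)-4 = -33; t=4
e=11: >1, total = (-33)-11 = -44; t=5
e=4: >1, total = (-44)-4 = -48; t=6
e=-2: not >1, total = (-48)-(-2) = -46; t=4
total+t = (-46)+4 = -42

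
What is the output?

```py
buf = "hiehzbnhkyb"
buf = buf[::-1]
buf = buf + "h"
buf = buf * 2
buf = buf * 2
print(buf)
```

bykhnbzheihhbykhnbzheihhbykhnbzheihhbykhnbzheihh

reverse → 'bykhnbzheih'
+ 'h' → 'bykhnbzheihh'
repeat ×2 → 'bykhnbzheihhbykhnbzheihh'
repeat ×2 → 'bykhnbzheihhbykhnbzheihhbykhnbzheihhbykhnbzheihh'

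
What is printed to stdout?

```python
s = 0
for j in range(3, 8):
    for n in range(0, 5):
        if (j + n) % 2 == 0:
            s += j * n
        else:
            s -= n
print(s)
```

94

j=3,n=0: odd sum, s = 0-0 = 0
j=3,n=1: even sum, s = 0+3 = 3
j=3,n=2: odd sum, s = 3-2 = 1
j=3,n=3: even sum, s = 1+9 = 10
j=3,n=4: odd sum, s = 10-4 = 6
j=4,n=0: even sum, s = 6+0 = 6
j=4,n=1: odd sum, s = 6-1 = 5
j=4,n=2: even sum, s = 5+8 = 13
j=4,n=3: odd sum, s = 13-3 = 10
j=4,n=4: even sum, s = 10+16 = 26
j=5,n=0: odd sum, s = 26-0 = 26
j=5,n=1: even sum, s = 26+5 = 31
j=5,n=2: odd sum, s = 31-2 = 29
j=5,n=3: even sum, s = 29+15 = 44
j=5,n=4: odd sum, s = 44-4 = 40
j=6,n=0: even sum, s = 40+0 = 40
j=6,n=1: odd sum, s = 40-1 = 39
j=6,n=2: even sum, s = 39+12 = 51
j=6,n=3: odd sum, s = 51-3 = 48
j=6,n=4: even sum, s = 48+24 = 72
j=7,n=0: odd sum, s = 72-0 = 72
j=7,n=1: even sum, s = 72+7 = 79
j=7,n=2: odd sum, s = 79-2 = 77
j=7,n=3: even sum, s = 77+21 = 98
j=7,n=4: odd sum, s = 98-4 = 94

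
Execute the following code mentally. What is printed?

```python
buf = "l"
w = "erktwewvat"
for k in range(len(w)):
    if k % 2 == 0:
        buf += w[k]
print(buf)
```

lekwwa

k=0: add 'e' → 'le'
k=1: skip
k=2: add 'k' → 'lek'
k=3: skip
k=4: add 'w' → 'lekw'
k=5: skip
k=6: add 'w' → 'lekww'
k=7: skip
k=8: add 'a' → 'lekwwa'
k=9: skip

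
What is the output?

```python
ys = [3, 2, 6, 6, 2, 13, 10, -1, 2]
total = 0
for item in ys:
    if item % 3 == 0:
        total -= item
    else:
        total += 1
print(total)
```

-9

item=3: %3==0, total = 0-3 = -3
item=2: not %3==0, total = (-3)+1 = -2
item=6: %3==0, total = (-2)-6 = -8
item=6: %3==0, total = (-8)-6 = -14
item=2: not %3==0, total = (-14)+1 = -13
item=13: not %3==0, total = (-13)+1 = -12
item=10: not %3==0, total = (-12)+1 = -11
item=-1: not %3==0, total = (-11)+1 = -10
item=2: not %3==0, total = (-10)+1 = -9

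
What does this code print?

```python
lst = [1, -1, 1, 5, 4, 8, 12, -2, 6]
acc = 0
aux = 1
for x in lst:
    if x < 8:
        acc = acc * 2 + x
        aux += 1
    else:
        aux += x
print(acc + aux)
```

x=1: <8, acc = 0*2+1 = 1; aux=2
x=-1: <8, acc = 1*2+(-1) = 1; aux=3
x=1: <8, acc = 1*2+1 = 3; aux=4
x=5: <8, acc = 3*2+5 = 11; aux=5
x=4: <8, acc = 11*2+4 = 26; aux=6
x=8: not <8; aux=14
x=12: not <8; aux=26
x=-2: <8, acc = 26*2+(-2) = 50; aux=27
x=6: <8, acc = 50*2+6 = 106; aux=28
acc+aux = 106+28 = 134

134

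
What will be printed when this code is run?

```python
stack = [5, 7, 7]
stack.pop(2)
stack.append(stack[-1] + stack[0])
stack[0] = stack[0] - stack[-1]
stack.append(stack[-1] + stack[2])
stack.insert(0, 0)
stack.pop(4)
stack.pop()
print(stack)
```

[0, -7, 7]

pop(2) removes 7 → [5, 7]
append stack[-1]+stack[0] = 7+5 = 12 → [5, 7, 12]
stack[0] = stack[0]-stack[-1] = 5-12 = -7 → [-7, 7, 12]
append stack[-1]+stack[2] = 12+12 = 24 → [-7, 7, 12, 24]
insert 0 at 0 → [0, -7, 7, 12, 24]
pop(4) removes 24 → [0, -7, 7, 12]
pop() removes 12 → [0, -7, 7]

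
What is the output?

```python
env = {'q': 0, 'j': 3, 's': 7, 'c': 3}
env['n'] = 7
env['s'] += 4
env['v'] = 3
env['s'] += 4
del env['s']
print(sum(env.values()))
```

16

env['n'] = 7 → {'q': 0, 'j': 3, 's': 7, 'c': 3, 'n': 7}
env['s'] = 7+4 = 11 → {'q': 0, 'j': 3, 's': 11, 'c': 3, 'n': 7}
env['v'] = 3 → {'q': 0, 'j': 3, 's': 11, 'c': 3, 'n': 7, 'v': 3}
env['s'] = 11+4 = 15 → {'q': 0, 'j': 3, 's': 15, 'c': 3, 'n': 7, 'v': 3}
del 's' → {'q': 0, 'j': 3, 'c': 3, 'n': 7, 'v': 3}
sum of values = 16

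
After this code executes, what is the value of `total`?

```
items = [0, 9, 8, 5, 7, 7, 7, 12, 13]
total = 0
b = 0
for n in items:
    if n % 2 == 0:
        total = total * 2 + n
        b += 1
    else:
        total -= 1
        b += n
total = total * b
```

n=0: even, total = 0*2+0 = 0; b=1
n=9: not even, total = 0-1 = -1; b=10
n=8: even, total = (-1)*2+8 = 6; b=11
n=5: not even, total = 6-1 = 5; b=16
n=7: not even, total = 5-1 = 4; b=23
n=7: not even, total = 4-1 = 3; b=30
n=7: not even, total = 3-1 = 2; b=37
n=12: even, total = 2*2+12 = 16; b=38
n=13: not even, total = 16-1 = 15; b=51
total*b = 15*51 = 765

765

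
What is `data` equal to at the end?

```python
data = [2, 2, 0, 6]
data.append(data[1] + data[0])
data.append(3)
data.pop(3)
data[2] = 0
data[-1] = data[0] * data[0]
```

[2, 2, 0, 4, 4]

append data[1]+data[0] = 2+2 = 4 → [2, 2, 0, 6, 4]
append 3 → [2, 2, 0, 6, 4, 3]
pop(3) removes 6 → [2, 2, 0, 4, 3]
data[2] = 0 → [2, 2, 0, 4, 3]
data[-1] = data[0]*data[0] = 2*2 = 4 → [2, 2, 0, 4, 4]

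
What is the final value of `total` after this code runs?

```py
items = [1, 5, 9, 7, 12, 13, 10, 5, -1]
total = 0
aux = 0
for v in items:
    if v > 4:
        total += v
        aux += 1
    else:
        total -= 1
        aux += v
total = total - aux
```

52

v=1: not >4, total = 0-1 = -1; aux=1
v=5: >4, total = (-1)+5 = 4; aux=2
v=9: >4, total = 4+9 = 13; aux=3
v=7: >4, total = 13+7 = 20; aux=4
v=12: >4, total = 20+12 = 32; aux=5
v=13: >4, total = 32+13 = 45; aux=6
v=10: >4, total = 45+10 = 55; aux=7
v=5: >4, total = 55+5 = 60; aux=8
v=-1: not >4, total = 60-1 = 59; aux=7
total-aux = 59-7 = 52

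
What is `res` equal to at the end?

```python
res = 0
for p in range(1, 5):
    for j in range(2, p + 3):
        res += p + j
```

p=1,j=2: res = 0+3 = 3
p=1,j=3: res = 3+4 = 7
p=2,j=2: res = 7+4 = 11
p=2,j=3: res = 11+5 = 16
p=2,j=4: res = 16+6 = 22
p=3,j=2: res = 22+5 = 27
p=3,j=3: res = 27+6 = 33
p=3,j=4: res = 33+7 = 40
p=3,j=5: res = 40+8 = 48
p=4,j=2: res = 48+6 = 54
p=4,j=3: res = 54+7 = 61
p=4,j=4: res = 61+8 = 69
p=4,j=5: res = 69+9 = 78
p=4,j=6: res = 78+10 = 88

88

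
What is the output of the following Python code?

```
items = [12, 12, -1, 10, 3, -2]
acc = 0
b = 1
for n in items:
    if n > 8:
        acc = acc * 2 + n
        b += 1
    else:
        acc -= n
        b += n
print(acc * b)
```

n=12: >8, acc = 0*2+12 = 12; b=2
n=12: >8, acc = 12*2+12 = 36; b=3
n=-1: not >8, acc = 36-(-1) = 37; b=2
n=10: >8, acc = 37*2+10 = 84; b=3
n=3: not >8, acc = 84-3 = 81; b=6
n=-2: not >8, acc = 81-(-2) = 83; b=4
acc*b = 83*4 = 332

332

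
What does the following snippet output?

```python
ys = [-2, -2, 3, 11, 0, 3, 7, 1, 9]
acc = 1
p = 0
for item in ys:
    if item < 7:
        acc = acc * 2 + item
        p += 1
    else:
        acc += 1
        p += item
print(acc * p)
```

330

item=-2: <7, acc = 1*2+(-2) = 0; p=1
item=-2: <7, acc = 0*2+(-2) = -2; p=2
item=3: <7, acc = (-2)*2+3 = -1; p=3
item=11: not <7, acc = (-1)+1 = 0; p=14
item=0: <7, acc = 0*2+0 = 0; p=15
item=3: <7, acc = 0*2+3 = 3; p=16
item=7: not <7, acc = 3+1 = 4; p=23
item=1: <7, acc = 4*2+1 = 9; p=24
item=9: not <7, acc = 9+1 = 10; p=33
acc*p = 10*33 = 330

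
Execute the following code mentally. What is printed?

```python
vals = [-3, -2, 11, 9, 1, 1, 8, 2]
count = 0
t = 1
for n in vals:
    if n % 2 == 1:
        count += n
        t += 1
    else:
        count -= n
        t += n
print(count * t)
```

154

n=-3: odd, count = 0+(-3) = -3; t=2
n=-2: not odd, count = (-3)-(-2) = -1; t=0
n=11: odd, count = (-1)+11 = 10; t=1
n=9: odd, count = 10+9 = 19; t=2
n=1: odd, count = 19+1 = 20; t=3
n=1: odd, count = 20+1 = 21; t=4
n=8: not odd, count = 21-8 = 13; t=12
n=2: not odd, count = 13-2 = 11; t=14
count*t = 11*14 = 154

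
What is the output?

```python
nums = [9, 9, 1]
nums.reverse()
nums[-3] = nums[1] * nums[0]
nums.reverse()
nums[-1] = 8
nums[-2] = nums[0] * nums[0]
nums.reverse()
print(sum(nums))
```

98

reverse → [1, 9, 9]
nums[-3] = nums[1]*nums[0] = 9*1 = 9 → [9, 9, 9]
reverse → [9, 9, 9]
nums[-1] = 8 → [9, 9, 8]
nums[-2] = nums[0]*nums[0] = 9*9 = 81 → [9, 81, 8]
reverse → [8, 81, 9]
sum = 98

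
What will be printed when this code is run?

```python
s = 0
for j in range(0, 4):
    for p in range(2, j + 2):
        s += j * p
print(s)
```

j=1,p=2: s = 0+2 = 2
j=2,p=2: s = 2+4 = 6
j=2,p=3: s = 6+6 = 12
j=3,p=2: s = 12+6 = 18
j=3,p=3: s = 18+9 = 27
j=3,p=4: s = 27+12 = 39

39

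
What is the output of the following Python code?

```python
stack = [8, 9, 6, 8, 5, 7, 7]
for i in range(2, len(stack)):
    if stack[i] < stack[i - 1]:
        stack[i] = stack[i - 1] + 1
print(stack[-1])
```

14

i=2: 6<9, stack[2] = 9+1 = 10 → [8, 9, 10, 8, 5, 7, 7]
i=3: 8<10, stack[3] = 10+1 = 11 → [8, 9, 10, 11, 5, 7, 7]
i=4: 5<11, stack[4] = 11+1 = 12 → [8, 9, 10, 11, 12, 7, 7]
i=5: 7<12, stack[5] = 12+1 = 13 → [8, 9, 10, 11, 12, 13, 7]
i=6: 7<13, stack[6] = 13+1 = 14 → [8, 9, 10, 11, 12, 13, 14]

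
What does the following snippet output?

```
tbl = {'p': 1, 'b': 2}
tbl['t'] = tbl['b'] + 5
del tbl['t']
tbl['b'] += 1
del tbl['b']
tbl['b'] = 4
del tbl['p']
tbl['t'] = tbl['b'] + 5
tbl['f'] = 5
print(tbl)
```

tbl['t'] = tbl['b']+5 = 7 → {'p': 1, 'b': 2, 't': 7}
del 't' → {'p': 1, 'b': 2}
tbl['b'] = 2+1 = 3 → {'p': 1, 'b': 3}
del 'b' → {'p': 1}
tbl['b'] = 4 → {'p': 1, 'b': 4}
del 'p' → {'b': 4}
tbl['t'] = tbl['b']+5 = 9 → {'b': 4, 't': 9}
tbl['f'] = 5 → {'b': 4, 't': 9, 'f': 5}

{'b': 4, 't': 9, 'f': 5}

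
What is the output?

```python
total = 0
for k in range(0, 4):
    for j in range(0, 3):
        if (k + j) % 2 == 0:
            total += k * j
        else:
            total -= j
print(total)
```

k=0,j=0: even sum, total = 0+0 = 0
k=0,j=1: odd sum, total = 0-1 = -1
k=0,j=2: even sum, total = (-1)+0 = -1
k=1,j=0: odd sum, total = (-1)-0 = -1
k=1,j=1: even sum, total = (-1)+1 = 0
k=1,j=2: odd sum, total = 0-2 = -2
k=2,j=0: even sum, total = (-2)+0 = -2
k=2,j=1: odd sum, total = (-2)-1 = -3
k=2,j=2: even sum, total = (-3)+4 = 1
k=3,j=0: odd sum, total = 1-0 = 1
k=3,j=1: even sum, total = 1+3 = 4
k=3,j=2: odd sum, total = 4-2 = 2

2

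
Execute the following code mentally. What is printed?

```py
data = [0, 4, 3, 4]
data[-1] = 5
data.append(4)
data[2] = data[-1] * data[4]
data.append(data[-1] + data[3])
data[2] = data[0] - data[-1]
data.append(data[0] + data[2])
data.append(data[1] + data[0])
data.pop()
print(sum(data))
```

data[-1] = 5 → [0, 4, 3, 5]
append 4 → [0, 4, 3, 5, 4]
data[2] = data[-1]*data[4] = 4*4 = 16 → [0, 4, 16, 5, 4]
append data[-1]+data[3] = 4+5 = 9 → [0, 4, 16, 5, 4, 9]
data[2] = data[0]-data[-1] = 0-9 = -9 → [0, 4, -9, 5, 4, 9]
append data[0]+data[2] = 0+(-9) = -9 → [0, 4, -9, 5, 4, 9, -9]
append data[1]+data[0] = 4+0 = 4 → [0, 4, -9, 5, 4, 9, -9, 4]
pop() removes 4 → [0, 4, -9, 5, 4, 9, -9]
sum = 4

4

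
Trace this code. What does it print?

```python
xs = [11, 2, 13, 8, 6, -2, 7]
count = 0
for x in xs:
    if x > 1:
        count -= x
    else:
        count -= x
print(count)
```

x=11: >1, count = 0-11 = -11
x=2: >1, count = (-11)-2 = -13
x=13: >1, count = (-13)-13 = -26
x=8: >1, count = (-26)-8 = -34
x=6: >1, count = (-34)-6 = -40
x=-2: not >1, count = (-40)-(-2) = -38
x=7: >1, count = (-38)-7 = -45

-45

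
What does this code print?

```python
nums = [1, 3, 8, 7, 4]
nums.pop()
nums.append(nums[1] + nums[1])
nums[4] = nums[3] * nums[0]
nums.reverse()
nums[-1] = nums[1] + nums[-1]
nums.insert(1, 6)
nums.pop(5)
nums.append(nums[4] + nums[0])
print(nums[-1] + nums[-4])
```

pop() removes 4 → [1, 3, 8, 7]
append nums[1]+nums[1] = 3+3 = 6 → [1, 3, 8, 7, 6]
nums[4] = nums[3]*nums[0] = 7*1 = 7 → [1, 3, 8, 7, 7]
reverse → [7, 7, 8, 3, 1]
nums[-1] = nums[1]+nums[-1] = 7+1 = 8 → [7, 7, 8, 3, 8]
insert 6 at 1 → [7, 6, 7, 8, 3, 8]
pop(5) removes 8 → [7, 6, 7, 8, 3]
append nums[4]+nums[0] = 3+7 = 10 → [7, 6, 7, 8, 3, 10]
nums[-1]+nums[-4] = 10+7 = 17

17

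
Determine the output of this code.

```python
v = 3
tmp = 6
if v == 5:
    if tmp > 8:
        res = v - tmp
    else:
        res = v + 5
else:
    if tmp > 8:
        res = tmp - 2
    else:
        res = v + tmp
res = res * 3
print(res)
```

27

v=3, tmp=6
v == 5 is False; tmp > 8 is False
→ res = v + tmp = 9
res = 9*3 = 27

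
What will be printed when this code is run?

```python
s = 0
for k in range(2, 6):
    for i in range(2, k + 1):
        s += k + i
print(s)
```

70

k=2,i=2: s = 0+4 = 4
k=3,i=2: s = 4+5 = 9
k=3,i=3: s = 9+6 = 15
k=4,i=2: s = 15+6 = 21
k=4,i=3: s = 21+7 = 28
k=4,i=4: s = 28+8 = 36
k=5,i=2: s = 36+7 = 43
k=5,i=3: s = 43+8 = 51
k=5,i=4: s = 51+9 = 60
k=5,i=5: s = 60+10 = 70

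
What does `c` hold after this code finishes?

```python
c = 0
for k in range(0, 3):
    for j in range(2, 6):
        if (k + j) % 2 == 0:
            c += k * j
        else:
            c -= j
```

k=0,j=2: even sum, c = 0+0 = 0
k=0,j=3: odd sum, c = 0-3 = -3
k=0,j=4: even sum, c = (-3)+0 = -3
k=0,j=5: odd sum, c = (-3)-5 = -8
k=1,j=2: odd sum, c = (-8)-2 = -10
k=1,j=3: even sum, c = (-10)+3 = -7
k=1,j=4: odd sum, c = (-7)-4 = -11
k=1,j=5: even sum, c = (-11)+5 = -6
k=2,j=2: even sum, c = (-6)+4 = -2
k=2,j=3: odd sum, c = (-2)-3 = -5
k=2,j=4: even sum, c = (-5)+8 = 3
k=2,j=5: odd sum, c = 3-5 = -2

-2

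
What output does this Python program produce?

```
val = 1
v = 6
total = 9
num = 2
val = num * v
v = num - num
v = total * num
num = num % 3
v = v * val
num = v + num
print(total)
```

9

val = 2*6 = 12
v = 2-2 = 0
v = 9*2 = 18
num = 2%3 = 2
v = 18*12 = 216
num = 216+2 = 218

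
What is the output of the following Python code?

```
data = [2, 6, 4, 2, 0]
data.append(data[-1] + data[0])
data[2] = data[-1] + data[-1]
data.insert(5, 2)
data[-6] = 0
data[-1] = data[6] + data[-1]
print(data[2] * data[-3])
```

0

append data[-1]+data[0] = 0+2 = 2 → [2, 6, 4, 2, 0, 2]
data[2] = data[-1]+data[-1] = 2+2 = 4 → [2, 6, 4, 2, 0, 2]
insert 2 at 5 → [2, 6, 4, 2, 0, 2, 2]
data[-6] = 0 → [2, 0, 4, 2, 0, 2, 2]
data[-1] = data[6]+data[-1] = 2+2 = 4 → [2, 0, 4, 2, 0, 2, 4]
data[2]*data[-3] = 4*0 = 0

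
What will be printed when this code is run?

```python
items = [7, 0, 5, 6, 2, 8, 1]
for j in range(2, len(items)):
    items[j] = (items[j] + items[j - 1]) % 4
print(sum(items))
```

j=2: items[2] = (5+0)%4 = 1 → [7, 0, 1, 6, 2, 8, 1]
j=3: items[3] = (6+1)%4 = 3 → [7, 0, 1, 3, 2, 8, 1]
j=4: items[4] = (2+3)%4 = 1 → [7, 0, 1, 3, 1, 8, 1]
j=5: items[5] = (8+1)%4 = 1 → [7, 0, 1, 3, 1, 1, 1]
j=6: items[6] = (1+1)%4 = 2 → [7, 0, 1, 3, 1, 1, 2]
sum = 15

15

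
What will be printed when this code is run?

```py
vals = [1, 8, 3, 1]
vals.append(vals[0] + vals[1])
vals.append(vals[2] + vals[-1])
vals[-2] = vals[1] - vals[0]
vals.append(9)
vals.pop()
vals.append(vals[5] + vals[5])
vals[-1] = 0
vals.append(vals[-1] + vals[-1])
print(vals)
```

[1, 8, 3, 1, 7, 12, 0, 0]

append vals[0]+vals[1] = 1+8 = 9 → [1, 8, 3, 1, 9]
append vals[2]+vals[-1] = 3+9 = 12 → [1, 8, 3, 1, 9, 12]
vals[-2] = vals[1]-vals[0] = 8-1 = 7 → [1, 8, 3, 1, 7, 12]
append 9 → [1, 8, 3, 1, 7, 12, 9]
pop() removes 9 → [1, 8, 3, 1, 7, 12]
append vals[5]+vals[5] = 12+12 = 24 → [1, 8, 3, 1, 7, 12, 24]
vals[-1] = 0 → [1, 8, 3, 1, 7, 12, 0]
append vals[-1]+vals[-1] = 0+0 = 0 → [1, 8, 3, 1, 7, 12, 0, 0]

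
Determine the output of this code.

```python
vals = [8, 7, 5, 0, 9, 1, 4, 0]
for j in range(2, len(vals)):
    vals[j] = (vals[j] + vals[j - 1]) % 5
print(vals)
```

[8, 7, 2, 2, 1, 2, 1, 1]

j=2: vals[2] = (5+7)%5 = 2 → [8, 7, 2, 0, 9, 1, 4, 0]
j=3: vals[3] = (0+2)%5 = 2 → [8, 7, 2, 2, 9, 1, 4, 0]
j=4: vals[4] = (9+2)%5 = 1 → [8, 7, 2, 2, 1, 1, 4, 0]
j=5: vals[5] = (1+1)%5 = 2 → [8, 7, 2, 2, 1, 2, 4, 0]
j=6: vals[6] = (4+2)%5 = 1 → [8, 7, 2, 2, 1, 2, 1, 0]
j=7: vals[7] = (0+1)%5 = 1 → [8, 7, 2, 2, 1, 2, 1, 1]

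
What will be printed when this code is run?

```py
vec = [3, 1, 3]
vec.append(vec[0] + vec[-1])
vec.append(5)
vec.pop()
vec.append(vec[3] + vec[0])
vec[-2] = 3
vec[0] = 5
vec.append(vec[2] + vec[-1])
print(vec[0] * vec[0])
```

25

append vec[0]+vec[-1] = 3+3 = 6 → [3, 1, 3, 6]
append 5 → [3, 1, 3, 6, 5]
pop() removes 5 → [3, 1, 3, 6]
append vec[3]+vec[0] = 6+3 = 9 → [3, 1, 3, 6, 9]
vec[-2] = 3 → [3, 1, 3, 3, 9]
vec[0] = 5 → [5, 1, 3, 3, 9]
append vec[2]+vec[-1] = 3+9 = 12 → [5, 1, 3, 3, 9, 12]
vec[0]*vec[0] = 5*5 = 25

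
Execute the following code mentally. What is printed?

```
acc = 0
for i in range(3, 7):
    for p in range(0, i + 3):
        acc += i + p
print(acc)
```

240

i=3,p=0: acc = 0+3 = 3
i=3,p=1: acc = 3+4 = 7
i=3,p=2: acc = 7+5 = 12
i=3,p=3: acc = 12+6 = 18
i=3,p=4: acc = 18+7 = 25
i=3,p=5: acc = 25+8 = 33
i=4,p=0: acc = 33+4 = 37
i=4,p=1: acc = 37+5 = 42
i=4,p=2: acc = 42+6 = 48
i=4,p=3: acc = 48+7 = 55
i=4,p=4: acc = 55+8 = 63
i=4,p=5: acc = 63+9 = 72
i=4,p=6: acc = 72+10 = 82
i=5,p=0: acc = 82+5 = 87
i=5,p=1: acc = 87+6 = 93
i=5,p=2: acc = 93+7 = 100
i=5,p=3: acc = 100+8 = 108
i=5,p=4: acc = 108+9 = 117
i=5,p=5: acc = 117+10 = 127
i=5,p=6: acc = 127+11 = 138
i=5,p=7: acc = 138+12 = 150
i=6,p=0: acc = 150+6 = 156
i=6,p=1: acc = 156+7 = 163
i=6,p=2: acc = 163+8 = 171
i=6,p=3: acc = 171+9 = 180
i=6,p=4: acc = 180+10 = 190
i=6,p=5: acc = 190+11 = 201
i=6,p=6: acc = 201+12 = 213
i=6,p=7: acc = 213+13 = 226
i=6,p=8: acc = 226+14 = 240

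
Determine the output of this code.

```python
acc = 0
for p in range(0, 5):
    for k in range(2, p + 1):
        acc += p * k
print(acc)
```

p=2,k=2: acc = 0+4 = 4
p=3,k=2: acc = 4+6 = 10
p=3,k=3: acc = 10+9 = 19
p=4,k=2: acc = 19+8 = 27
p=4,k=3: acc = 27+12 = 39
p=4,k=4: acc = 39+16 = 55

55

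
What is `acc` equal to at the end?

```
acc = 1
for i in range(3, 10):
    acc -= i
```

i=3: acc = 1-3 = -2
i=4: acc = (-2)-4 = -6
i=5: acc = (-6)-5 = -11
i=6: acc = (-11)-6 = -17
i=7: acc = (-17)-7 = -24
i=8: acc = (-24)-8 = -32
i=9: acc = (-32)-9 = -41

-41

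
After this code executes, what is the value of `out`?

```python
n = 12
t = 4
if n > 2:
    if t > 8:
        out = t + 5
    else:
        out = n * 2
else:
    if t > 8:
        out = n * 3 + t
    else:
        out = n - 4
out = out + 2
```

26

n=12, t=4
n > 2 is True; t > 8 is False
→ out = n * 2 = 24
out = 24+2 = 26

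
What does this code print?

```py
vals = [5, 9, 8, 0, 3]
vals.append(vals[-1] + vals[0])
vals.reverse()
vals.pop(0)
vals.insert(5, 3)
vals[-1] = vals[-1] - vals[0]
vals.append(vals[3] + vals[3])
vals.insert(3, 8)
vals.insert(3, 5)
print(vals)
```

append vals[-1]+vals[0] = 3+5 = 8 → [5, 9, 8, 0, 3, 8]
reverse → [8, 3, 0, 8, 9, 5]
pop(0) removes 8 → [3, 0, 8, 9, 5]
insert 3 at 5 → [3, 0, 8, 9, 5, 3]
vals[-1] = vals[-1]-vals[0] = 3-3 = 0 → [3, 0, 8, 9, 5, 0]
append vals[3]+vals[3] = 9+9 = 18 → [3, 0, 8, 9, 5, 0, 18]
insert 8 at 3 → [3, 0, 8, 8, 9, 5, 0, 18]
insert 5 at 3 → [3, 0, 8, 5, 8, 9, 5, 0, 18]

[3, 0, 8, 5, 8, 9, 5, 0, 18]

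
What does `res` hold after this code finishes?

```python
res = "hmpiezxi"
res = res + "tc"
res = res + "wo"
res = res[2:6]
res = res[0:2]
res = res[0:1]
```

+ 'tc' → 'hmpiezxitc'
+ 'wo' → 'hmpiezxitcwo'
slice [2:6] → 'piez'
slice [0:2] → 'pi'
slice [0:1] → 'p'

'p'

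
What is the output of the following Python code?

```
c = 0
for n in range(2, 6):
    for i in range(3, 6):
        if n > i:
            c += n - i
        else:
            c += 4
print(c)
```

40

n=2,i=3: not 2>3, c = 0+4 = 4
n=2,i=4: not 2>4, c = 4+4 = 8
n=2,i=5: not 2>5, c = 8+4 = 12
n=3,i=3: not 3>3, c = 12+4 = 16
n=3,i=4: not 3>4, c = 16+4 = 20
n=3,i=5: not 3>5, c = 20+4 = 24
n=4,i=3: 4>3, c = 24+1 = 25
n=4,i=4: not 4>4, c = 25+4 = 29
n=4,i=5: not 4>5, c = 29+4 = 33
n=5,i=3: 5>3, c = 33+2 = 35
n=5,i=4: 5>4, c = 35+1 = 36
n=5,i=5: not 5>5, c = 36+4 = 40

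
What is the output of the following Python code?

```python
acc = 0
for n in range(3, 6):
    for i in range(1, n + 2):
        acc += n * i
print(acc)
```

195

n=3,i=1: acc = 0+3 = 3
n=3,i=2: acc = 3+6 = 9
n=3,i=3: acc = 9+9 = 18
n=3,i=4: acc = 18+12 = 30
n=4,i=1: acc = 30+4 = 34
n=4,i=2: acc = 34+8 = 42
n=4,i=3: acc = 42+12 = 54
n=4,i=4: acc = 54+16 = 70
n=4,i=5: acc = 70+20 = 90
n=5,i=1: acc = 90+5 = 95
n=5,i=2: acc = 95+10 = 105
n=5,i=3: acc = 105+15 = 120
n=5,i=4: acc = 120+20 = 140
n=5,i=5: acc = 140+25 = 165
n=5,i=6: acc = 165+30 = 195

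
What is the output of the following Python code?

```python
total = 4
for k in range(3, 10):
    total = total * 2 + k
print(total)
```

k=3: total = 4*2+3 = 11
k=4: total = 11*2+4 = 26
k=5: total = 26*2+5 = 57
k=6: total = 57*2+6 = 120
k=7: total = 120*2+7 = 247
k=8: total = 247*2+8 = 502
k=9: total = 502*2+9 = 1013

1013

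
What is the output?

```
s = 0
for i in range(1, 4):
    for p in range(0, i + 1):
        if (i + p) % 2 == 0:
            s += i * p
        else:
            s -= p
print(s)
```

14

i=1,p=0: odd sum, s = 0-0 = 0
i=1,p=1: even sum, s = 0+1 = 1
i=2,p=0: even sum, s = 1+0 = 1
i=2,p=1: odd sum, s = 1-1 = 0
i=2,p=2: even sum, s = 0+4 = 4
i=3,p=0: odd sum, s = 4-0 = 4
i=3,p=1: even sum, s = 4+3 = 7
i=3,p=2: odd sum, s = 7-2 = 5
i=3,p=3: even sum, s = 5+9 = 14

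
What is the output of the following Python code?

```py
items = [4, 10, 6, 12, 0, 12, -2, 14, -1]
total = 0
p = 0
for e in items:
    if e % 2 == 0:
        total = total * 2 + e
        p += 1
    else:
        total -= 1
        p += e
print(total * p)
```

11151

e=4: even, total = 0*2+4 = 4; p=1
e=10: even, total = 4*2+10 = 18; p=2
e=6: even, total = 18*2+6 = 42; p=3
e=12: even, total = 42*2+12 = 96; p=4
e=0: even, total = 96*2+0 = 192; p=5
e=12: even, total = 192*2+12 = 396; p=6
e=-2: even, total = 396*2+(-2) = 790; p=7
e=14: even, total = 790*2+14 = 1594; p=8
e=-1: not even, total = 1594-1 = 1593; p=7
total*p = 1593*7 = 11151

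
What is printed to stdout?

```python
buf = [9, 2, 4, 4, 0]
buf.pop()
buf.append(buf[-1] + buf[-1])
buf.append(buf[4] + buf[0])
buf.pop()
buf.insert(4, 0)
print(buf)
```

[9, 2, 4, 4, 0, 8]

pop() removes 0 → [9, 2, 4, 4]
append buf[-1]+buf[-1] = 4+4 = 8 → [9, 2, 4, 4, 8]
append buf[4]+buf[0] = 8+9 = 17 → [9, 2, 4, 4, 8, 17]
pop() removes 17 → [9, 2, 4, 4, 8]
insert 0 at 4 → [9, 2, 4, 4, 0, 8]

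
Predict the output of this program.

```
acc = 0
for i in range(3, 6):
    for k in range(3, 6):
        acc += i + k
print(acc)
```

72

i=3,k=3: acc = 0+6 = 6
i=3,k=4: acc = 6+7 = 13
i=3,k=5: acc = 13+8 = 21
i=4,k=3: acc = 21+7 = 28
i=4,k=4: acc = 28+8 = 36
i=4,k=5: acc = 36+9 = 45
i=5,k=3: acc = 45+8 = 53
i=5,k=4: acc = 53+9 = 62
i=5,k=5: acc = 62+10 = 72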